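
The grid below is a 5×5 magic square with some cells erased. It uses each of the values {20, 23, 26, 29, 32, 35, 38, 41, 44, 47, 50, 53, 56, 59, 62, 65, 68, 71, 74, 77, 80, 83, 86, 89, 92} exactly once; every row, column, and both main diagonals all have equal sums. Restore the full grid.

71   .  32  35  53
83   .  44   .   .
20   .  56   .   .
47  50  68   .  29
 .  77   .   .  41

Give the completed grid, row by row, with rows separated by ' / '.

71 89 32 35 53 / 83 26 44 62 65 / 20 38 56 74 92 / 47 50 68 86 29 / 59 77 80 23 41

The 25 entries sum to 1400, so each line sums to 1400/5 = 280.
From row 1, 280 − (71 + 32 + 35 + 53) gives (1,2) = 89.
Row 4 needs 280; the known cells sum to 194, so (4,4) = 86.
The remaining cell in column 1 is (5,1) = 280 − 221 = 59.
The remaining cell in column 3 is (5,3) = 280 − 200 = 80.
Main diagonal: 71 + 56 + 86 + 41 + ? = 280, so (2,2) = 26.
From anti-diagonal, 280 − (53 + 56 + 50 + 59) gives (2,4) = 62.
From row 2, 280 − (83 + 26 + 44 + 62) gives (2,5) = 65.
From row 5, 280 − (59 + 77 + 80 + 41) gives (5,4) = 23.
The remaining cell in column 2 is (3,2) = 280 − 242 = 38.
From column 4, 280 − (35 + 62 + 86 + 23) gives (3,4) = 74.
Using column 5: 53 + 65 + 29 + 41 + ? → (3,5) = 280 − 188 = 92.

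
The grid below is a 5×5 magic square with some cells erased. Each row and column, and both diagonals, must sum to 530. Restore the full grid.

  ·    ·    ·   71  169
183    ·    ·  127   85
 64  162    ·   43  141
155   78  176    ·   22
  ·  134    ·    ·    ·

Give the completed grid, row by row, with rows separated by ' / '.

The remaining cell in row 3 is (3,3) = 530 − 410 = 120.
From row 4, 530 − (155 + 78 + 176 + 22) gives (4,4) = 99.
The remaining cell in column 4 is (5,4) = 530 − 340 = 190.
Column 5 needs 530; the known cells sum to 417, so (5,5) = 113.
Using anti-diagonal: 169 + 127 + 120 + 78 + ? → (5,1) = 530 − 494 = 36.
Using row 5: 36 + 134 + 190 + 113 + ? → (5,3) = 530 − 473 = 57.
Column 1: 183 + 64 + 155 + 36 + ? = 530, so (1,1) = 92.
The remaining cell in main diagonal is (2,2) = 530 − 424 = 106.
The remaining cell in row 2 is (2,3) = 530 − 501 = 29.
Column 2 needs 530; the known cells sum to 480, so (1,2) = 50.
Using column 3: 29 + 120 + 176 + 57 + ? → (1,3) = 530 − 382 = 148.

92 50 148 71 169 / 183 106 29 127 85 / 64 162 120 43 141 / 155 78 176 99 22 / 36 134 57 190 113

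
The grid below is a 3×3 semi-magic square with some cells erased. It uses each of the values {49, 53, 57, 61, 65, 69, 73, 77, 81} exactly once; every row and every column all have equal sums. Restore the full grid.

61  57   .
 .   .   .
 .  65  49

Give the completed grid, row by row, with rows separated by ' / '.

61 57 77 / 53 73 69 / 81 65 49

The 9 entries sum to 585, so each line sums to 585/3 = 195.
Row 1 needs 195; the known cells sum to 118, so (1,3) = 77.
Row 3: 65 + 49 + ? = 195, so (3,1) = 81.
Using column 1: 61 + 81 + ? → (2,1) = 195 − 142 = 53.
From column 2, 195 − (57 + 65) gives (2,2) = 73.
Column 3 needs 195; the known cells sum to 126, so (2,3) = 69.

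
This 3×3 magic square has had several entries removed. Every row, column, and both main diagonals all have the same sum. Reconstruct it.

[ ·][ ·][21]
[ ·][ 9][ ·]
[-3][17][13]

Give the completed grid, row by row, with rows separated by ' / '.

5 1 21 / 25 9 -7 / -3 17 13

Row 3 is already complete: -3 + 17 + 13 = 27, so that is the magic constant.
Column 2 must total 27; the given cells sum to 26, so (1,2) = 1.
Using column 3: 21 + 13 + ? → (2,3) = 27 − 34 = -7.
From main diagonal, 27 − (9 + 13) gives (1,1) = 5.
Using row 2: 9 + (-7) + ? → (2,1) = 27 − 2 = 25.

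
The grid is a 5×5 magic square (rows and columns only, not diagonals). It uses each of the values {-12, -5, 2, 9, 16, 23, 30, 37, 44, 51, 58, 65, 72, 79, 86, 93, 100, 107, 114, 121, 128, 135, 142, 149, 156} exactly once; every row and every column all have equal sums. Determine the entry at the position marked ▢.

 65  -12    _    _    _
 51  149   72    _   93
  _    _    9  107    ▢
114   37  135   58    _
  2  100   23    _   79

30

The 25 entries sum to 1800, so each line sums to 1800/5 = 360.
Using row 2: 51 + 149 + 72 + 93 + ? → (2,4) = 360 − 365 = -5.
The remaining cell in row 4 is (4,5) = 360 − 344 = 16.
From row 5, 360 − (2 + 100 + 23 + 79) gives (5,4) = 156.
Column 1 must total 360; the given cells sum to 232, so (3,1) = 128.
Column 2: -12 + 149 + 37 + 100 + ? = 360, so (3,2) = 86.
Using column 3: 72 + 9 + 135 + 23 + ? → (1,3) = 360 − 239 = 121.
The remaining cell in column 4 is (1,4) = 360 − 316 = 44.
Row 1: 65 + (-12) + 121 + 44 + ? = 360, so (1,5) = 142.
The remaining cell in row 3 is (3,5) = 360 − 330 = 30.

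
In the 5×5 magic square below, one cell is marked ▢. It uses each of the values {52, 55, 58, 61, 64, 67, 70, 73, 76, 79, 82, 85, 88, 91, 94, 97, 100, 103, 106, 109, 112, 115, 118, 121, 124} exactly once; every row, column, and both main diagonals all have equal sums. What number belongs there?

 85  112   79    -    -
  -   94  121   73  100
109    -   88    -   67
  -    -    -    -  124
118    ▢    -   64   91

70

The 25 entries sum to 2200, so each line sums to 2200/5 = 440.
From row 2, 440 − (94 + 121 + 73 + 100) gives (2,1) = 52.
Using column 1: 85 + 52 + 109 + 118 + ? → (4,1) = 440 − 364 = 76.
From column 5, 440 − (100 + 67 + 124 + 91) gives (1,5) = 58.
From main diagonal, 440 − (85 + 94 + 88 + 91) gives (4,4) = 82.
Anti-diagonal needs 440; the known cells sum to 337, so (4,2) = 103.
Row 1: 85 + 112 + 79 + 58 + ? = 440, so (1,4) = 106.
Row 4: 76 + 103 + 82 + 124 + ? = 440, so (4,3) = 55.
Column 3: 79 + 121 + 88 + 55 + ? = 440, so (5,3) = 97.
Column 4: 106 + 73 + 82 + 64 + ? = 440, so (3,4) = 115.
Row 3 must total 440; the given cells sum to 379, so (3,2) = 61.
The remaining cell in row 5 is (5,2) = 440 − 370 = 70.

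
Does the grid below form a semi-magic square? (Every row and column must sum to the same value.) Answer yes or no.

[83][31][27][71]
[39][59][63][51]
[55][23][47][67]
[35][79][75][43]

Row 1: 83 + 31 + 27 + 71 = 212.
Row 2: 39 + 59 + 63 + 51 = 212.
Row 3: 55 + 23 + 47 + 67 = 192.
Row 4: 35 + 79 + 75 + 43 = 232.
Column 1: 83 + 39 + 55 + 35 = 212.
Column 2: 31 + 59 + 23 + 79 = 192.
Column 3: 27 + 63 + 47 + 75 = 212.
Column 4: 71 + 51 + 67 + 43 = 232.

No — row 2 sums to 212 but column 4 sums to 232.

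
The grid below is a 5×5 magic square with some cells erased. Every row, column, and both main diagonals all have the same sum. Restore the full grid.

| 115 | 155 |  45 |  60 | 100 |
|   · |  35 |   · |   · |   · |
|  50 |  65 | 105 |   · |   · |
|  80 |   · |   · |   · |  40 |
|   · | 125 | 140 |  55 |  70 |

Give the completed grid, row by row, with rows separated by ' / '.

115 155 45 60 100 / 145 35 75 90 130 / 50 65 105 120 135 / 80 95 110 150 40 / 85 125 140 55 70

Row 1 is already complete: 115 + 155 + 45 + 60 + 100 = 475, so that is the magic constant.
The remaining cell in row 5 is (5,1) = 475 − 390 = 85.
Column 1 must total 475; the given cells sum to 330, so (2,1) = 145.
Using column 2: 155 + 35 + 65 + 125 + ? → (4,2) = 475 − 380 = 95.
Main diagonal: 115 + 35 + 105 + 70 + ? = 475, so (4,4) = 150.
Using anti-diagonal: 100 + 105 + 95 + 85 + ? → (2,4) = 475 − 385 = 90.
The remaining cell in row 4 is (4,3) = 475 − 365 = 110.
From column 3, 475 − (45 + 105 + 110 + 140) gives (2,3) = 75.
Column 4 needs 475; the known cells sum to 355, so (3,4) = 120.
Using row 2: 145 + 35 + 75 + 90 + ? → (2,5) = 475 − 345 = 130.
Row 3 needs 475; the known cells sum to 340, so (3,5) = 135.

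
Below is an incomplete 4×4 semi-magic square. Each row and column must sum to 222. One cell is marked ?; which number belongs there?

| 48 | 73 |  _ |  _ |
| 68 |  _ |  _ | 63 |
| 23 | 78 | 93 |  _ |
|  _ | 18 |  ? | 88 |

33

Row 3 needs 222; the known cells sum to 194, so (3,4) = 28.
Column 1 must total 222; the given cells sum to 139, so (4,1) = 83.
Column 2 must total 222; the given cells sum to 169, so (2,2) = 53.
Column 4 needs 222; the known cells sum to 179, so (1,4) = 43.
Row 1 must total 222; the given cells sum to 164, so (1,3) = 58.
Using row 2: 68 + 53 + 63 + ? → (2,3) = 222 − 184 = 38.
Row 4: 83 + 18 + 88 + ? = 222, so (4,3) = 33.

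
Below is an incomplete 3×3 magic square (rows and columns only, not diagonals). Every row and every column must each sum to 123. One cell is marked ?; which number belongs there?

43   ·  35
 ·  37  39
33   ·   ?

49

Row 1 needs 123; the known cells sum to 78, so (1,2) = 45.
The remaining cell in row 2 is (2,1) = 123 − 76 = 47.
Using column 2: 45 + 37 + ? → (3,2) = 123 − 82 = 41.
The remaining cell in column 3 is (3,3) = 123 − 74 = 49.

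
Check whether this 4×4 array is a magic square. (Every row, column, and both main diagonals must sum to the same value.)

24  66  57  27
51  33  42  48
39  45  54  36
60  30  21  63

Row 1: 24 + 66 + 57 + 27 = 174.
Row 2: 51 + 33 + 42 + 48 = 174.
Row 3: 39 + 45 + 54 + 36 = 174.
Row 4: 60 + 30 + 21 + 63 = 174.
Column 1: 24 + 51 + 39 + 60 = 174.
Column 2: 66 + 33 + 45 + 30 = 174.
Column 3: 57 + 42 + 54 + 21 = 174.
Column 4: 27 + 48 + 36 + 63 = 174.
Main diagonal: 24 + 33 + 54 + 63 = 174.
Anti-diagonal: 27 + 42 + 45 + 60 = 174.
All lines sum to 174.

Yes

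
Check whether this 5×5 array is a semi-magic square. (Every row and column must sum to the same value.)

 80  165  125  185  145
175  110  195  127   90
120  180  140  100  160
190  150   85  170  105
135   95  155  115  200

Row 1: 80 + 165 + 125 + 185 + 145 = 700.
Row 2: 175 + 110 + 195 + 127 + 90 = 697.
Row 3: 120 + 180 + 140 + 100 + 160 = 700.
Row 4: 190 + 150 + 85 + 170 + 105 = 700.
Row 5: 135 + 95 + 155 + 115 + 200 = 700.
Column 1: 80 + 175 + 120 + 190 + 135 = 700.
Column 2: 165 + 110 + 180 + 150 + 95 = 700.
Column 3: 125 + 195 + 140 + 85 + 155 = 700.
Column 4: 185 + 127 + 100 + 170 + 115 = 697.
Column 5: 145 + 90 + 160 + 105 + 200 = 700.

No — row 5 sums to 700 but column 4 sums to 697.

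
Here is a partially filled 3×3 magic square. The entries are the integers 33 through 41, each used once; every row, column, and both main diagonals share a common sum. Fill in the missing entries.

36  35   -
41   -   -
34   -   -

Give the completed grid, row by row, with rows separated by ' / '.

36 35 40 / 41 37 33 / 34 39 38

The entries are 33 through 41, which sum to 333, so each line sums to 333/3 = 111.
From row 1, 111 − (36 + 35) gives (1,3) = 40.
Anti-diagonal must total 111; the given cells sum to 74, so (2,2) = 37.
Row 2 must total 111; the given cells sum to 78, so (2,3) = 33.
Column 2 must total 111; the given cells sum to 72, so (3,2) = 39.
Using column 3: 40 + 33 + ? → (3,3) = 111 − 73 = 38.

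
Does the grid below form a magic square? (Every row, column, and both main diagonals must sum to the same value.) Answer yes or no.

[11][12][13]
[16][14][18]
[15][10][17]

Row 1: 11 + 12 + 13 = 36.
Row 2: 16 + 14 + 18 = 48.
Row 3: 15 + 10 + 17 = 42.
Column 1: 11 + 16 + 15 = 42.
Column 2: 12 + 14 + 10 = 36.
Column 3: 13 + 18 + 17 = 48.
Main diagonal: 11 + 14 + 17 = 42.
Anti-diagonal: 13 + 14 + 15 = 42.

No — row 1 sums to 36 but column 1 sums to 42.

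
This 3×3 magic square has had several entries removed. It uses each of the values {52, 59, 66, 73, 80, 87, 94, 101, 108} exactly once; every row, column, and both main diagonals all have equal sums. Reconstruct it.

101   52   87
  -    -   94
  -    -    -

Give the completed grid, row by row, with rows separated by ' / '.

The 9 entries sum to 720, so each line sums to 720/3 = 240.
Column 3 needs 240; the known cells sum to 181, so (3,3) = 59.
From main diagonal, 240 − (101 + 59) gives (2,2) = 80.
Using anti-diagonal: 87 + 80 + ? → (3,1) = 240 − 167 = 73.
The remaining cell in row 2 is (2,1) = 240 − 174 = 66.
The remaining cell in row 3 is (3,2) = 240 − 132 = 108.

101 52 87 / 66 80 94 / 73 108 59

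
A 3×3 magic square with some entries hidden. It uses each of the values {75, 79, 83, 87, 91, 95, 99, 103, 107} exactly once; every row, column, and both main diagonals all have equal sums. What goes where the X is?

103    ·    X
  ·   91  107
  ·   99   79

The 9 entries sum to 819, so each line sums to 819/3 = 273.
Using row 2: 91 + 107 + ? → (2,1) = 273 − 198 = 75.
The remaining cell in row 3 is (3,1) = 273 − 178 = 95.
Using column 2: 91 + 99 + ? → (1,2) = 273 − 190 = 83.
Column 3: 107 + 79 + ? = 273, so (1,3) = 87.

87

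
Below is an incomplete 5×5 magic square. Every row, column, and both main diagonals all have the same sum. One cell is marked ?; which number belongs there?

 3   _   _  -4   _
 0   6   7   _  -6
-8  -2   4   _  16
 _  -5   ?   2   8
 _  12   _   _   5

Main diagonal is complete and sums to 20; that is the magic constant.
The remaining cell in row 2 is (2,4) = 20 − 7 = 13.
Using row 3: -8 + (-2) + 4 + 16 + ? → (3,4) = 20 − 10 = 10.
From column 2, 20 − (6 + (-2) + (-5) + 12) gives (1,2) = 9.
From column 4, 20 − (-4 + 13 + 10 + 2) gives (5,4) = -1.
Using column 5: -6 + 16 + 8 + 5 + ? → (1,5) = 20 − 23 = -3.
Anti-diagonal needs 20; the known cells sum to 9, so (5,1) = 11.
The remaining cell in row 1 is (1,3) = 20 − 5 = 15.
The remaining cell in row 5 is (5,3) = 20 − 27 = -7.
The remaining cell in column 1 is (4,1) = 20 − 6 = 14.
Using column 3: 15 + 7 + 4 + (-7) + ? → (4,3) = 20 − 19 = 1.

1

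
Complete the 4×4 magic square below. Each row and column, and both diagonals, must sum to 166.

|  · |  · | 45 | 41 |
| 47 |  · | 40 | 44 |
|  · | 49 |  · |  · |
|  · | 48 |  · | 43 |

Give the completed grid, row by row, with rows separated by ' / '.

Row 2 must total 166; the given cells sum to 131, so (2,2) = 35.
Column 2 needs 166; the known cells sum to 132, so (1,2) = 34.
Column 4 needs 166; the known cells sum to 128, so (3,4) = 38.
From anti-diagonal, 166 − (41 + 40 + 49) gives (4,1) = 36.
Using row 1: 34 + 45 + 41 + ? → (1,1) = 166 − 120 = 46.
Row 4 must total 166; the given cells sum to 127, so (4,3) = 39.
Column 1 must total 166; the given cells sum to 129, so (3,1) = 37.
From column 3, 166 − (45 + 40 + 39) gives (3,3) = 42.

46 34 45 41 / 47 35 40 44 / 37 49 42 38 / 36 48 39 43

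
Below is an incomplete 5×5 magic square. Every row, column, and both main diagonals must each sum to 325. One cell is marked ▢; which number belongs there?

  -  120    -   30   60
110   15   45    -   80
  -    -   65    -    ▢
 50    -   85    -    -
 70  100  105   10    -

Row 2: 110 + 15 + 45 + 80 + ? = 325, so (2,4) = 75.
The remaining cell in row 5 is (5,5) = 325 − 285 = 40.
From column 3, 325 − (45 + 65 + 85 + 105) gives (1,3) = 25.
Using anti-diagonal: 60 + 75 + 65 + 70 + ? → (4,2) = 325 − 270 = 55.
Row 1 must total 325; the given cells sum to 235, so (1,1) = 90.
Using column 1: 90 + 110 + 50 + 70 + ? → (3,1) = 325 − 320 = 5.
Column 2 needs 325; the known cells sum to 290, so (3,2) = 35.
Using main diagonal: 90 + 15 + 65 + 40 + ? → (4,4) = 325 − 210 = 115.
From row 4, 325 − (50 + 55 + 85 + 115) gives (4,5) = 20.
Using column 4: 30 + 75 + 115 + 10 + ? → (3,4) = 325 − 230 = 95.
Using column 5: 60 + 80 + 20 + 40 + ? → (3,5) = 325 − 200 = 125.

125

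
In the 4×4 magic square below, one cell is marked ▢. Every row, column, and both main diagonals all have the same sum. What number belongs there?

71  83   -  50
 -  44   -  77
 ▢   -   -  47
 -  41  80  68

62

Column 4 is complete and sums to 242; that is the magic constant.
Row 1 must total 242; the given cells sum to 204, so (1,3) = 38.
The remaining cell in row 4 is (4,1) = 242 − 189 = 53.
Column 2: 83 + 44 + 41 + ? = 242, so (3,2) = 74.
Main diagonal needs 242; the known cells sum to 183, so (3,3) = 59.
From anti-diagonal, 242 − (50 + 74 + 53) gives (2,3) = 65.
The remaining cell in row 2 is (2,1) = 242 − 186 = 56.
Using row 3: 74 + 59 + 47 + ? → (3,1) = 242 − 180 = 62.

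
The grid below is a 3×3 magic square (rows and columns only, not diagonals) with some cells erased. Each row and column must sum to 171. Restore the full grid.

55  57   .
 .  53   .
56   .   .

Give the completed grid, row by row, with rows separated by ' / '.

Row 1 needs 171; the known cells sum to 112, so (1,3) = 59.
The remaining cell in column 1 is (2,1) = 171 − 111 = 60.
Column 2 needs 171; the known cells sum to 110, so (3,2) = 61.
The remaining cell in row 2 is (2,3) = 171 − 113 = 58.
The remaining cell in row 3 is (3,3) = 171 − 117 = 54.

55 57 59 / 60 53 58 / 56 61 54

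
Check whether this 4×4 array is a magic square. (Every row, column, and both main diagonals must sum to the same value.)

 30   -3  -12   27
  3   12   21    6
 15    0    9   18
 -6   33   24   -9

Yes

Row 1: 30 + (-3) + (-12) + 27 = 42.
Row 2: 3 + 12 + 21 + 6 = 42.
Row 3: 15 + 0 + 9 + 18 = 42.
Row 4: -6 + 33 + 24 + (-9) = 42.
Column 1: 30 + 3 + 15 + (-6) = 42.
Column 2: -3 + 12 + 0 + 33 = 42.
Column 3: -12 + 21 + 9 + 24 = 42.
Column 4: 27 + 6 + 18 + (-9) = 42.
Main diagonal: 30 + 12 + 9 + (-9) = 42.
Anti-diagonal: 27 + 21 + 0 + (-6) = 42.
All lines sum to 42.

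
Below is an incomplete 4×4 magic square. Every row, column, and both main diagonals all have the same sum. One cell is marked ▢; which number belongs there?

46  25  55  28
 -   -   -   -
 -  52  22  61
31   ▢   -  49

Row 1 is complete and sums to 154; that is the magic constant.
Using row 3: 52 + 22 + 61 + ? → (3,1) = 154 − 135 = 19.
Using column 1: 46 + 19 + 31 + ? → (2,1) = 154 − 96 = 58.
From column 4, 154 − (28 + 61 + 49) gives (2,4) = 16.
Main diagonal: 46 + 22 + 49 + ? = 154, so (2,2) = 37.
The remaining cell in anti-diagonal is (2,3) = 154 − 111 = 43.
Column 2 needs 154; the known cells sum to 114, so (4,2) = 40.

40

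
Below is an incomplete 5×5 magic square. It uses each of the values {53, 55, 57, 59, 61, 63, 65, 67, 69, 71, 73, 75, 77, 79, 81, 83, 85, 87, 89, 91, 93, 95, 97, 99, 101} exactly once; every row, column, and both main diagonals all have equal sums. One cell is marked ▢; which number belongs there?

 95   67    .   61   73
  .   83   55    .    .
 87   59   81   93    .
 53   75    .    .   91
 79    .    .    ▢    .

85

The 25 entries sum to 1925, so each line sums to 1925/5 = 385.
Row 1 needs 385; the known cells sum to 296, so (1,3) = 89.
The remaining cell in row 3 is (3,5) = 385 − 320 = 65.
The remaining cell in column 1 is (2,1) = 385 − 314 = 71.
Using column 2: 67 + 83 + 59 + 75 + ? → (5,2) = 385 − 284 = 101.
Anti-diagonal needs 385; the known cells sum to 308, so (2,4) = 77.
The remaining cell in row 2 is (2,5) = 385 − 286 = 99.
Using column 5: 73 + 99 + 65 + 91 + ? → (5,5) = 385 − 328 = 57.
From main diagonal, 385 − (95 + 83 + 81 + 57) gives (4,4) = 69.
Using row 4: 53 + 75 + 69 + 91 + ? → (4,3) = 385 − 288 = 97.
Using column 3: 89 + 55 + 81 + 97 + ? → (5,3) = 385 − 322 = 63.
From column 4, 385 − (61 + 77 + 93 + 69) gives (5,4) = 85.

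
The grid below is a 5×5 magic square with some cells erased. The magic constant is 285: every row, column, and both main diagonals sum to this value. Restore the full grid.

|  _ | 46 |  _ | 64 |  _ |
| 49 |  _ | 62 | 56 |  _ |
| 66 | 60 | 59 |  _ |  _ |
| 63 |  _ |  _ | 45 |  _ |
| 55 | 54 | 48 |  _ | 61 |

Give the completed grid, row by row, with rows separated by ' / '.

52 46 65 64 58 / 49 68 62 56 50 / 66 60 59 53 47 / 63 57 51 45 69 / 55 54 48 67 61

Using row 5: 55 + 54 + 48 + 61 + ? → (5,4) = 285 − 218 = 67.
The remaining cell in column 1 is (1,1) = 285 − 233 = 52.
Column 4 must total 285; the given cells sum to 232, so (3,4) = 53.
Main diagonal needs 285; the known cells sum to 217, so (2,2) = 68.
From row 2, 285 − (49 + 68 + 62 + 56) gives (2,5) = 50.
Row 3 needs 285; the known cells sum to 238, so (3,5) = 47.
Column 2 needs 285; the known cells sum to 228, so (4,2) = 57.
Anti-diagonal must total 285; the given cells sum to 227, so (1,5) = 58.
Row 1: 52 + 46 + 64 + 58 + ? = 285, so (1,3) = 65.
The remaining cell in column 3 is (4,3) = 285 − 234 = 51.
Column 5 needs 285; the known cells sum to 216, so (4,5) = 69.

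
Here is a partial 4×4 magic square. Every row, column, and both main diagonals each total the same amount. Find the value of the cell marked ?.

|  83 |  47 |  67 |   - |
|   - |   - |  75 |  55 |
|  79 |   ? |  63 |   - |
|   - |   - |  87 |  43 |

Column 3 is complete and sums to 292; that is the magic constant.
The remaining cell in row 1 is (1,4) = 292 − 197 = 95.
The remaining cell in column 4 is (3,4) = 292 − 193 = 99.
Using main diagonal: 83 + 63 + 43 + ? → (2,2) = 292 − 189 = 103.
From row 2, 292 − (103 + 75 + 55) gives (2,1) = 59.
Row 3 needs 292; the known cells sum to 241, so (3,2) = 51.

51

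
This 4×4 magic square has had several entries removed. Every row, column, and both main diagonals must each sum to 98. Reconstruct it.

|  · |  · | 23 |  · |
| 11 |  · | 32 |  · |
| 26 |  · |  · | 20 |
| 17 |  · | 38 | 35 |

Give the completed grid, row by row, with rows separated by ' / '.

44 29 23 2 / 11 14 32 41 / 26 47 5 20 / 17 8 38 35

The remaining cell in row 4 is (4,2) = 98 − 90 = 8.
The remaining cell in column 1 is (1,1) = 98 − 54 = 44.
Column 3 needs 98; the known cells sum to 93, so (3,3) = 5.
Using main diagonal: 44 + 5 + 35 + ? → (2,2) = 98 − 84 = 14.
The remaining cell in row 2 is (2,4) = 98 − 57 = 41.
The remaining cell in row 3 is (3,2) = 98 − 51 = 47.
Using column 2: 14 + 47 + 8 + ? → (1,2) = 98 − 69 = 29.
Column 4: 41 + 20 + 35 + ? = 98, so (1,4) = 2.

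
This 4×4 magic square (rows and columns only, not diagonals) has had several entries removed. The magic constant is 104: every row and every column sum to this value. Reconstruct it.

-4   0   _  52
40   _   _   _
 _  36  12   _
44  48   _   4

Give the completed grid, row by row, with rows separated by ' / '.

-4 0 56 52 / 40 20 28 16 / 24 36 12 32 / 44 48 8 4

Row 1: -4 + 0 + 52 + ? = 104, so (1,3) = 56.
Row 4 must total 104; the given cells sum to 96, so (4,3) = 8.
Using column 1: -4 + 40 + 44 + ? → (3,1) = 104 − 80 = 24.
Column 2 needs 104; the known cells sum to 84, so (2,2) = 20.
Column 3 needs 104; the known cells sum to 76, so (2,3) = 28.
The remaining cell in row 2 is (2,4) = 104 − 88 = 16.
Using row 3: 24 + 36 + 12 + ? → (3,4) = 104 − 72 = 32.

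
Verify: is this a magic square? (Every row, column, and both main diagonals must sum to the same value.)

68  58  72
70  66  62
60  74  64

Yes

Row 1: 68 + 58 + 72 = 198.
Row 2: 70 + 66 + 62 = 198.
Row 3: 60 + 74 + 64 = 198.
Column 1: 68 + 70 + 60 = 198.
Column 2: 58 + 66 + 74 = 198.
Column 3: 72 + 62 + 64 = 198.
Main diagonal: 68 + 66 + 64 = 198.
Anti-diagonal: 72 + 66 + 60 = 198.
All lines sum to 198.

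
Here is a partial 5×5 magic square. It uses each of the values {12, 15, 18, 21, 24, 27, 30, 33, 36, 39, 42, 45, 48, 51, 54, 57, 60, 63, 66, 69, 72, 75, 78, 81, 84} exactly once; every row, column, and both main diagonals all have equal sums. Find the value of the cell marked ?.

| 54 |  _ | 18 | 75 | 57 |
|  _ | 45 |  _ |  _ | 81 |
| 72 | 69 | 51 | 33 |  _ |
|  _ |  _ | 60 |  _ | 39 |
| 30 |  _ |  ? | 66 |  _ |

The 25 entries sum to 1200, so each line sums to 1200/5 = 240.
Using row 1: 54 + 18 + 75 + 57 + ? → (1,2) = 240 − 204 = 36.
Using row 3: 72 + 69 + 51 + 33 + ? → (3,5) = 240 − 225 = 15.
Using column 5: 57 + 81 + 15 + 39 + ? → (5,5) = 240 − 192 = 48.
From main diagonal, 240 − (54 + 45 + 51 + 48) gives (4,4) = 42.
The remaining cell in column 4 is (2,4) = 240 − 216 = 24.
From anti-diagonal, 240 − (57 + 24 + 51 + 30) gives (4,2) = 78.
Row 4 must total 240; the given cells sum to 219, so (4,1) = 21.
The remaining cell in column 1 is (2,1) = 240 − 177 = 63.
The remaining cell in column 2 is (5,2) = 240 − 228 = 12.
The remaining cell in row 2 is (2,3) = 240 − 213 = 27.
The remaining cell in row 5 is (5,3) = 240 − 156 = 84.

84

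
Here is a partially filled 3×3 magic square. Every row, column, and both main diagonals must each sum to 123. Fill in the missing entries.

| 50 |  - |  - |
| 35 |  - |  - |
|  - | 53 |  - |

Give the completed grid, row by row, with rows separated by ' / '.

50 29 44 / 35 41 47 / 38 53 32

Using column 1: 50 + 35 + ? → (3,1) = 123 − 85 = 38.
Row 3: 38 + 53 + ? = 123, so (3,3) = 32.
The remaining cell in main diagonal is (2,2) = 123 − 82 = 41.
From anti-diagonal, 123 − (41 + 38) gives (1,3) = 44.
Row 1: 50 + 44 + ? = 123, so (1,2) = 29.
From row 2, 123 − (35 + 41) gives (2,3) = 47.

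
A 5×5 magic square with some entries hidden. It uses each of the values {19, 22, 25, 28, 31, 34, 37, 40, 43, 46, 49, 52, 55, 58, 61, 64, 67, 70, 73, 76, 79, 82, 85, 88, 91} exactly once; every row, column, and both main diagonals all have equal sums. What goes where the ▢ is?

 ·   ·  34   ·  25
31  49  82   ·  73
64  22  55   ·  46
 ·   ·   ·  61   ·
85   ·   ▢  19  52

76

The 25 entries sum to 1375, so each line sums to 1375/5 = 275.
Row 2 needs 275; the known cells sum to 235, so (2,4) = 40.
Row 3 must total 275; the given cells sum to 187, so (3,4) = 88.
The remaining cell in column 4 is (1,4) = 275 − 208 = 67.
The remaining cell in column 5 is (4,5) = 275 − 196 = 79.
Main diagonal: 49 + 55 + 61 + 52 + ? = 275, so (1,1) = 58.
Anti-diagonal: 25 + 40 + 55 + 85 + ? = 275, so (4,2) = 70.
Row 1: 58 + 34 + 67 + 25 + ? = 275, so (1,2) = 91.
Using column 1: 58 + 31 + 64 + 85 + ? → (4,1) = 275 − 238 = 37.
Using column 2: 91 + 49 + 22 + 70 + ? → (5,2) = 275 − 232 = 43.
Row 4 must total 275; the given cells sum to 247, so (4,3) = 28.
Row 5: 85 + 43 + 19 + 52 + ? = 275, so (5,3) = 76.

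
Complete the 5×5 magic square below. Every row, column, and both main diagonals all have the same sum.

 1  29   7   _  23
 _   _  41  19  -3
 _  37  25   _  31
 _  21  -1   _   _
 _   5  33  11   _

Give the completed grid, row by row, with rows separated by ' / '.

1 29 7 45 23 / 35 13 41 19 -3 / 9 37 25 3 31 / 43 21 -1 27 15 / 17 5 33 11 39

Column 3 is already complete: 7 + 41 + 25 + -1 + 33 = 105, so that is the magic constant.
From row 1, 105 − (1 + 29 + 7 + 23) gives (1,4) = 45.
Column 2 must total 105; the given cells sum to 92, so (2,2) = 13.
Anti-diagonal needs 105; the known cells sum to 88, so (5,1) = 17.
Row 2 must total 105; the given cells sum to 70, so (2,1) = 35.
Row 5: 17 + 5 + 33 + 11 + ? = 105, so (5,5) = 39.
From column 5, 105 − (23 + (-3) + 31 + 39) gives (4,5) = 15.
Using main diagonal: 1 + 13 + 25 + 39 + ? → (4,4) = 105 − 78 = 27.
Row 4: 21 + (-1) + 27 + 15 + ? = 105, so (4,1) = 43.
From column 1, 105 − (1 + 35 + 43 + 17) gives (3,1) = 9.
Column 4 needs 105; the known cells sum to 102, so (3,4) = 3.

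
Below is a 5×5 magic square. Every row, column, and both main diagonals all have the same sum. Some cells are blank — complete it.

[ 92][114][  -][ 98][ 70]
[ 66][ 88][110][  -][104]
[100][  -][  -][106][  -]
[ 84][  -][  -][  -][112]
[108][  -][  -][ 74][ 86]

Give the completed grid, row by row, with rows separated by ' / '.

92 114 76 98 70 / 66 88 110 82 104 / 100 72 94 106 78 / 84 96 68 90 112 / 108 80 102 74 86

Column 1 is already complete: 92 + 66 + 100 + 84 + 108 = 450, so that is the magic constant.
Row 1: 92 + 114 + 98 + 70 + ? = 450, so (1,3) = 76.
From row 2, 450 − (66 + 88 + 110 + 104) gives (2,4) = 82.
Using column 4: 98 + 82 + 106 + 74 + ? → (4,4) = 450 − 360 = 90.
Column 5 must total 450; the given cells sum to 372, so (3,5) = 78.
From main diagonal, 450 − (92 + 88 + 90 + 86) gives (3,3) = 94.
Anti-diagonal: 70 + 82 + 94 + 108 + ? = 450, so (4,2) = 96.
The remaining cell in row 3 is (3,2) = 450 − 378 = 72.
The remaining cell in row 4 is (4,3) = 450 − 382 = 68.
Column 2: 114 + 88 + 72 + 96 + ? = 450, so (5,2) = 80.
The remaining cell in column 3 is (5,3) = 450 − 348 = 102.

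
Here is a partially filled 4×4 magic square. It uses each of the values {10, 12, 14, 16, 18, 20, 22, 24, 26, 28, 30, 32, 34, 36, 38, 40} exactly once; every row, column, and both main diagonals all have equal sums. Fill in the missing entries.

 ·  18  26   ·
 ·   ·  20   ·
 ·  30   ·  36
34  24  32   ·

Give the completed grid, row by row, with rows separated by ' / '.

The 16 entries sum to 400, so each line sums to 400/4 = 100.
Row 4: 34 + 24 + 32 + ? = 100, so (4,4) = 10.
The remaining cell in column 2 is (2,2) = 100 − 72 = 28.
Column 3: 26 + 20 + 32 + ? = 100, so (3,3) = 22.
Main diagonal needs 100; the known cells sum to 60, so (1,1) = 40.
Using anti-diagonal: 20 + 30 + 34 + ? → (1,4) = 100 − 84 = 16.
The remaining cell in row 3 is (3,1) = 100 − 88 = 12.
From column 1, 100 − (40 + 12 + 34) gives (2,1) = 14.
Column 4 needs 100; the known cells sum to 62, so (2,4) = 38.

40 18 26 16 / 14 28 20 38 / 12 30 22 36 / 34 24 32 10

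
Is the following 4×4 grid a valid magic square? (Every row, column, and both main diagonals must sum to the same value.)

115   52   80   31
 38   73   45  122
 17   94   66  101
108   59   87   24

Yes

Row 1: 115 + 52 + 80 + 31 = 278.
Row 2: 38 + 73 + 45 + 122 = 278.
Row 3: 17 + 94 + 66 + 101 = 278.
Row 4: 108 + 59 + 87 + 24 = 278.
Column 1: 115 + 38 + 17 + 108 = 278.
Column 2: 52 + 73 + 94 + 59 = 278.
Column 3: 80 + 45 + 66 + 87 = 278.
Column 4: 31 + 122 + 101 + 24 = 278.
Main diagonal: 115 + 73 + 66 + 24 = 278.
Anti-diagonal: 31 + 45 + 94 + 108 = 278.
All lines sum to 278.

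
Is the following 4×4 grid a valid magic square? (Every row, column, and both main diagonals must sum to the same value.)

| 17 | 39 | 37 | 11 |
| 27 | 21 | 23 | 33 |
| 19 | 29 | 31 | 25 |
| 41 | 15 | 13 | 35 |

Yes

Row 1: 17 + 39 + 37 + 11 = 104.
Row 2: 27 + 21 + 23 + 33 = 104.
Row 3: 19 + 29 + 31 + 25 = 104.
Row 4: 41 + 15 + 13 + 35 = 104.
Column 1: 17 + 27 + 19 + 41 = 104.
Column 2: 39 + 21 + 29 + 15 = 104.
Column 3: 37 + 23 + 31 + 13 = 104.
Column 4: 11 + 33 + 25 + 35 = 104.
Main diagonal: 17 + 21 + 31 + 35 = 104.
Anti-diagonal: 11 + 23 + 29 + 41 = 104.
All lines sum to 104.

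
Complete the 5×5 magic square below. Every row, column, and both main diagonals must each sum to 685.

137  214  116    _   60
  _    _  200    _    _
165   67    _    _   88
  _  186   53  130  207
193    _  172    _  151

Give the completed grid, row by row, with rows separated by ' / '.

137 214 116 158 60 / 81 123 200 102 179 / 165 67 144 221 88 / 109 186 53 130 207 / 193 95 172 74 151

The remaining cell in row 1 is (1,4) = 685 − 527 = 158.
The remaining cell in row 4 is (4,1) = 685 − 576 = 109.
From column 1, 685 − (137 + 165 + 109 + 193) gives (2,1) = 81.
From column 3, 685 − (116 + 200 + 53 + 172) gives (3,3) = 144.
From column 5, 685 − (60 + 88 + 207 + 151) gives (2,5) = 179.
Using main diagonal: 137 + 144 + 130 + 151 + ? → (2,2) = 685 − 562 = 123.
From anti-diagonal, 685 − (60 + 144 + 186 + 193) gives (2,4) = 102.
The remaining cell in row 3 is (3,4) = 685 − 464 = 221.
From column 2, 685 − (214 + 123 + 67 + 186) gives (5,2) = 95.
Column 4 needs 685; the known cells sum to 611, so (5,4) = 74.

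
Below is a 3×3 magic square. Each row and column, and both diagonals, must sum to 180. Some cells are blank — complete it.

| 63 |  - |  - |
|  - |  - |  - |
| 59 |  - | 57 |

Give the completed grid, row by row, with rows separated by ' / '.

63 56 61 / 58 60 62 / 59 64 57

From row 3, 180 − (59 + 57) gives (3,2) = 64.
Column 1 must total 180; the given cells sum to 122, so (2,1) = 58.
Using main diagonal: 63 + 57 + ? → (2,2) = 180 − 120 = 60.
Anti-diagonal must total 180; the given cells sum to 119, so (1,3) = 61.
Row 1 must total 180; the given cells sum to 124, so (1,2) = 56.
The remaining cell in row 2 is (2,3) = 180 − 118 = 62.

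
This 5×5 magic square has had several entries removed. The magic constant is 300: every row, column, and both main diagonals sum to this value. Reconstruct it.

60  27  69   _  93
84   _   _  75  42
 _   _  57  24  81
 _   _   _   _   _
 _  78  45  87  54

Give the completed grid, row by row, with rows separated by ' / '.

Row 1: 60 + 27 + 69 + 93 + ? = 300, so (1,4) = 51.
The remaining cell in row 5 is (5,1) = 300 − 264 = 36.
Column 4 must total 300; the given cells sum to 237, so (4,4) = 63.
The remaining cell in column 5 is (4,5) = 300 − 270 = 30.
Main diagonal: 60 + 57 + 63 + 54 + ? = 300, so (2,2) = 66.
Anti-diagonal needs 300; the known cells sum to 261, so (4,2) = 39.
Row 2 needs 300; the known cells sum to 267, so (2,3) = 33.
The remaining cell in column 2 is (3,2) = 300 − 210 = 90.
Column 3 needs 300; the known cells sum to 204, so (4,3) = 96.
Row 3 needs 300; the known cells sum to 252, so (3,1) = 48.
Row 4: 39 + 96 + 63 + 30 + ? = 300, so (4,1) = 72.

60 27 69 51 93 / 84 66 33 75 42 / 48 90 57 24 81 / 72 39 96 63 30 / 36 78 45 87 54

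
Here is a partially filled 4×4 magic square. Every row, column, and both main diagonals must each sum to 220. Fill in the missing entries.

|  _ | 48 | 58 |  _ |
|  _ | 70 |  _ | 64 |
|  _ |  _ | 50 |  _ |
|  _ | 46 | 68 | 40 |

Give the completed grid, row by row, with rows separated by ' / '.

60 48 58 54 / 42 70 44 64 / 52 56 50 62 / 66 46 68 40

Row 4: 46 + 68 + 40 + ? = 220, so (4,1) = 66.
From column 2, 220 − (48 + 70 + 46) gives (3,2) = 56.
Column 3: 58 + 50 + 68 + ? = 220, so (2,3) = 44.
From main diagonal, 220 − (70 + 50 + 40) gives (1,1) = 60.
The remaining cell in anti-diagonal is (1,4) = 220 − 166 = 54.
Using row 2: 70 + 44 + 64 + ? → (2,1) = 220 − 178 = 42.
The remaining cell in column 1 is (3,1) = 220 − 168 = 52.
From column 4, 220 − (54 + 64 + 40) gives (3,4) = 62.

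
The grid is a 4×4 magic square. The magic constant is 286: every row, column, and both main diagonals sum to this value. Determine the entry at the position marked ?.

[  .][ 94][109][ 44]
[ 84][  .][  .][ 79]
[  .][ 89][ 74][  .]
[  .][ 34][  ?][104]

Row 1 needs 286; the known cells sum to 247, so (1,1) = 39.
Using column 2: 94 + 89 + 34 + ? → (2,2) = 286 − 217 = 69.
The remaining cell in column 4 is (3,4) = 286 − 227 = 59.
Row 2 needs 286; the known cells sum to 232, so (2,3) = 54.
The remaining cell in row 3 is (3,1) = 286 − 222 = 64.
Using column 1: 39 + 84 + 64 + ? → (4,1) = 286 − 187 = 99.
From column 3, 286 − (109 + 54 + 74) gives (4,3) = 49.

49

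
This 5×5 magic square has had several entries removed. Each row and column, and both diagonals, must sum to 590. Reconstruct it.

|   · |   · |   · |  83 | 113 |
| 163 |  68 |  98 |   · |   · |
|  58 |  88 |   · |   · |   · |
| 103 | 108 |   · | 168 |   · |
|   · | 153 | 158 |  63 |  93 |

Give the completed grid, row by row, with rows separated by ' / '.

The remaining cell in row 5 is (5,1) = 590 − 467 = 123.
Column 1 must total 590; the given cells sum to 447, so (1,1) = 143.
Column 2: 68 + 88 + 108 + 153 + ? = 590, so (1,2) = 173.
Main diagonal: 143 + 68 + 168 + 93 + ? = 590, so (3,3) = 118.
Anti-diagonal must total 590; the given cells sum to 462, so (2,4) = 128.
Row 1: 143 + 173 + 83 + 113 + ? = 590, so (1,3) = 78.
From row 2, 590 − (163 + 68 + 98 + 128) gives (2,5) = 133.
Column 3 must total 590; the given cells sum to 452, so (4,3) = 138.
From column 4, 590 − (83 + 128 + 168 + 63) gives (3,4) = 148.
From row 3, 590 − (58 + 88 + 118 + 148) gives (3,5) = 178.
From row 4, 590 − (103 + 108 + 138 + 168) gives (4,5) = 73.

143 173 78 83 113 / 163 68 98 128 133 / 58 88 118 148 178 / 103 108 138 168 73 / 123 153 158 63 93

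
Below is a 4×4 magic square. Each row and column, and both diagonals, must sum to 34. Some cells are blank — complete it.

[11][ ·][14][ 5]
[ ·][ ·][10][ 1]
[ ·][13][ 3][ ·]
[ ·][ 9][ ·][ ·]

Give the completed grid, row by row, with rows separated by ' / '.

11 4 14 5 / 15 8 10 1 / 2 13 3 16 / 6 9 7 12

Row 1: 11 + 14 + 5 + ? = 34, so (1,2) = 4.
Column 2: 4 + 13 + 9 + ? = 34, so (2,2) = 8.
Column 3: 14 + 10 + 3 + ? = 34, so (4,3) = 7.
Main diagonal: 11 + 8 + 3 + ? = 34, so (4,4) = 12.
Anti-diagonal: 5 + 10 + 13 + ? = 34, so (4,1) = 6.
The remaining cell in row 2 is (2,1) = 34 − 19 = 15.
Column 1 needs 34; the known cells sum to 32, so (3,1) = 2.
Using column 4: 5 + 1 + 12 + ? → (3,4) = 34 − 18 = 16.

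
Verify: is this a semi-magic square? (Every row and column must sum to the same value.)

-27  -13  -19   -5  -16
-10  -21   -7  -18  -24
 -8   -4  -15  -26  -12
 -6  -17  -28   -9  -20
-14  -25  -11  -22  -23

Row 1: -27 + (-13) + (-19) + (-5) + (-16) = -80.
Row 2: -10 + (-21) + (-7) + (-18) + (-24) = -80.
Row 3: -8 + (-4) + (-15) + (-26) + (-12) = -65.
Row 4: -6 + (-17) + (-28) + (-9) + (-20) = -80.
Row 5: -14 + (-25) + (-11) + (-22) + (-23) = -95.
Column 1: -27 + (-10) + (-8) + (-6) + (-14) = -65.
Column 2: -13 + (-21) + (-4) + (-17) + (-25) = -80.
Column 3: -19 + (-7) + (-15) + (-28) + (-11) = -80.
Column 4: -5 + (-18) + (-26) + (-9) + (-22) = -80.
Column 5: -16 + (-24) + (-12) + (-20) + (-23) = -95.

No — column 5 sums to -95 but row 2 sums to -80.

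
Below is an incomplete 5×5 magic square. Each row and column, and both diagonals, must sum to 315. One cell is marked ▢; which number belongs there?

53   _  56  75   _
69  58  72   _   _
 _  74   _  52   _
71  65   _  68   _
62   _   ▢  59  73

Column 1: 53 + 69 + 71 + 62 + ? = 315, so (3,1) = 60.
From column 4, 315 − (75 + 52 + 68 + 59) gives (2,4) = 61.
Main diagonal must total 315; the given cells sum to 252, so (3,3) = 63.
The remaining cell in anti-diagonal is (1,5) = 315 − 251 = 64.
Using row 1: 53 + 56 + 75 + 64 + ? → (1,2) = 315 − 248 = 67.
Row 2 needs 315; the known cells sum to 260, so (2,5) = 55.
Row 3 must total 315; the given cells sum to 249, so (3,5) = 66.
From column 2, 315 − (67 + 58 + 74 + 65) gives (5,2) = 51.
From column 5, 315 − (64 + 55 + 66 + 73) gives (4,5) = 57.
Row 4: 71 + 65 + 68 + 57 + ? = 315, so (4,3) = 54.
Row 5: 62 + 51 + 59 + 73 + ? = 315, so (5,3) = 70.

70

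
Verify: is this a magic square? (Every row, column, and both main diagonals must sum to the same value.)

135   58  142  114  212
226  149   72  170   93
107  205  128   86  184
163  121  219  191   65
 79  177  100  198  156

No — column 5 sums to 710 but row 4 sums to 759.

Row 1: 135 + 58 + 142 + 114 + 212 = 661.
Row 2: 226 + 149 + 72 + 170 + 93 = 710.
Row 3: 107 + 205 + 128 + 86 + 184 = 710.
Row 4: 163 + 121 + 219 + 191 + 65 = 759.
Row 5: 79 + 177 + 100 + 198 + 156 = 710.
Column 1: 135 + 226 + 107 + 163 + 79 = 710.
Column 2: 58 + 149 + 205 + 121 + 177 = 710.
Column 3: 142 + 72 + 128 + 219 + 100 = 661.
Column 4: 114 + 170 + 86 + 191 + 198 = 759.
Column 5: 212 + 93 + 184 + 65 + 156 = 710.
Main diagonal: 135 + 149 + 128 + 191 + 156 = 759.
Anti-diagonal: 212 + 170 + 128 + 121 + 79 = 710.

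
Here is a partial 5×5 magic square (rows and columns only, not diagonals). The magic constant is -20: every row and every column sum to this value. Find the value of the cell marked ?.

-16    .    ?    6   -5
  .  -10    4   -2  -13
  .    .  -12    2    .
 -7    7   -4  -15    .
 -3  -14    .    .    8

The remaining cell in row 2 is (2,1) = -20 − (-21) = 1.
Using row 4: -7 + 7 + (-4) + (-15) + ? → (4,5) = -20 − (-19) = -1.
Column 1 must total -20; the given cells sum to -25, so (3,1) = 5.
Column 4 needs -20; the known cells sum to -9, so (5,4) = -11.
Column 5 must total -20; the given cells sum to -11, so (3,5) = -9.
Row 3 must total -20; the given cells sum to -14, so (3,2) = -6.
Row 5 needs -20; the known cells sum to -20, so (5,3) = 0.
Column 2: -10 + (-6) + 7 + (-14) + ? = -20, so (1,2) = 3.
From column 3, -20 − (4 + (-12) + (-4) + 0) gives (1,3) = -8.

-8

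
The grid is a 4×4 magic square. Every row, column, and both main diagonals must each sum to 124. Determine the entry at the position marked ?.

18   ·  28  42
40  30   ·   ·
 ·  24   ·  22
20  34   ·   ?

From row 1, 124 − (18 + 28 + 42) gives (1,2) = 36.
Column 1 must total 124; the given cells sum to 78, so (3,1) = 46.
The remaining cell in anti-diagonal is (2,3) = 124 − 86 = 38.
From row 2, 124 − (40 + 30 + 38) gives (2,4) = 16.
The remaining cell in row 3 is (3,3) = 124 − 92 = 32.
Column 3 must total 124; the given cells sum to 98, so (4,3) = 26.
Column 4 must total 124; the given cells sum to 80, so (4,4) = 44.

44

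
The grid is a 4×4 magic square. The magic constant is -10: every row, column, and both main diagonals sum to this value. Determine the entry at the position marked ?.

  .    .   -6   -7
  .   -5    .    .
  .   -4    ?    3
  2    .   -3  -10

The remaining cell in row 4 is (4,2) = -10 − (-11) = 1.
Using column 2: -5 + (-4) + 1 + ? → (1,2) = -10 − (-8) = -2.
Column 4 must total -10; the given cells sum to -14, so (2,4) = 4.
From anti-diagonal, -10 − (-7 + (-4) + 2) gives (2,3) = -1.
From row 1, -10 − (-2 + (-6) + (-7)) gives (1,1) = 5.
Row 2 needs -10; the known cells sum to -2, so (2,1) = -8.
Column 1 must total -10; the given cells sum to -1, so (3,1) = -9.
Column 3 must total -10; the given cells sum to -10, so (3,3) = 0.

0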